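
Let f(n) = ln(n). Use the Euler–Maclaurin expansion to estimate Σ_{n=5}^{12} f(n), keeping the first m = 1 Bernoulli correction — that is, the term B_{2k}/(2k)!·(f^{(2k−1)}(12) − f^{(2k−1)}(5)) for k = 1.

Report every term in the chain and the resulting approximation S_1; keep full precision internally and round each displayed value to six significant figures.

Integral: ∫_5^12 ln(x) dx = 14.7717.
Endpoint term: (f(5) + f(12))/2 = (1.60944 + 2.48491)/2 = 2.04717.
Integral + boundary = 16.8189.
Correction k=1: B_{2}/2! · (f^{(1)}(12) − f^{(1)}(5)) = 1/12 · (0.0833333 − 0.200000) = -0.00972222.

S_1 ≈ 16.8091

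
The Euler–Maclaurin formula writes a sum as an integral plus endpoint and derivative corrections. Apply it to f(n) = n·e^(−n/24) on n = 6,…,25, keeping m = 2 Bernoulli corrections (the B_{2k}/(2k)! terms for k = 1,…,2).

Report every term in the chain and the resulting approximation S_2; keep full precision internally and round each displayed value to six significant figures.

S_2 ≈ 152.463

Integral: ∫_6^25 x·e^(−x/24) dx = 145.766.
Endpoint term: (f(6) + f(25))/2 = (4.67280 + 8.82165)/2 = 6.74723.
Integral + boundary = 152.513.
Order-1 term: 1/12 · (-0.0147028 − 0.584101) = -0.0499003.
Partial sum through k=1: 152.463.
Order-2 term: −1/720 · (0.00119970 − 0.00371823) = 3.49796e-06.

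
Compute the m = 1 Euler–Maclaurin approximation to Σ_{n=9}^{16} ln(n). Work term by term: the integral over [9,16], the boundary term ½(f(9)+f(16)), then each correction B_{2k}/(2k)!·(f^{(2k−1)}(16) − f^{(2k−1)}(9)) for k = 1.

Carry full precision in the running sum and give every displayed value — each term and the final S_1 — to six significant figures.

S_1 ≈ 20.0673

∫_9^16 ln(x) dx evaluates to 17.5864.
Endpoint term: (f(9) + f(16))/2 = (2.19722 + 2.77259)/2 = 2.48491.
Running total after boundary: 20.0713.
Order-1 term: 1/12 · (0.0625000 − 0.111111) = -0.00405093.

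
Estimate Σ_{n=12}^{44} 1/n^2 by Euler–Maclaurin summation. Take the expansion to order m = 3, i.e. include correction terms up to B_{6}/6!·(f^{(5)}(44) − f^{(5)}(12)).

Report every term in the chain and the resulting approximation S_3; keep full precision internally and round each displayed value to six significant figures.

S_3 ≈ 0.0644309

The integral term ∫_12^44 1/x^2 dx = 0.0606061.
½[f(12) + f(44)] = ½[0.00694444 + 0.000516529] = 0.00373049.
So far: 0.0643365.
Order-1 term: 1/12 · (-2.34786e-05 − (-0.00115741)) = 9.44941e-05.
After k=1: 0.0644310.
Order-2 term: −1/720 · (-1.45528e-07 − (-9.64506e-05)) = -1.33757e-07.
After k=2: 0.0644309.
Order-3 term: 1/30240 · (-2.25509e-09 − (-2.00939e-05)) = 6.64406e-10.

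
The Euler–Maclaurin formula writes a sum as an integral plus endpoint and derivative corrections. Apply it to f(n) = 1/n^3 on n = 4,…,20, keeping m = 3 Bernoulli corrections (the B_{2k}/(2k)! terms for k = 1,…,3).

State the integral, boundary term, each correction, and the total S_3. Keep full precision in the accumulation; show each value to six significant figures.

Integral: ∫_4^20 1/x^3 dx = 0.0300000.
½[f(4) + f(20)] = ½[0.0156250 + 0.000125000] = 0.00787500.
So far: 0.0378750.
k=1: B_{2}/(2)! × [f^{(1)}(20) − f^{(1)}(4)] = 1/12 × (-1.87500e-05 − (-0.0117188)) = 0.000975000.
Partial sum through k=1: 0.0388500.
k=2: B_{4}/(4)! × [f^{(3)}(20) − f^{(3)}(4)] = −1/720 × (-9.37500e-07 − (-0.0146484)) = -2.03437e-05.
Partial sum through k=2: 0.0388297.
k=3: B_{6}/(6)! × [f^{(5)}(20) − f^{(5)}(4)] = 1/30240 × (-9.84375e-08 − (-0.0384521)) = 1.27156e-06.

S_3 ≈ 0.0388309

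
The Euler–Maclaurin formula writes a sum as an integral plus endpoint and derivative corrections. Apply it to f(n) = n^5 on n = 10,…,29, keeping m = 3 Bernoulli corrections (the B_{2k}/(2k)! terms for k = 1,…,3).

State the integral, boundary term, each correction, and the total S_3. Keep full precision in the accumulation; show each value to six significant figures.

S_3 ≈ 1.09567e+08

∫_10^29 x^5 dx evaluates to 9.89706e+07.
Boundary: ½(f(10) + f(29)) = ½(100000 + 2.05111e+07) = 1.03056e+07.
Integral + boundary = 1.09276e+08.
Order-1 term: 1/12 · (3.53640e+06 − 50000.0) = 290534.
Running total after k=1: 1.09567e+08.
Order-2 term: −1/720 · (50460.0 − 6000.00) = -61.7500.
Running total after k=2: 1.09567e+08.
Order-3 term: 1/30240 · (120.000 − 120.000) = 0.00000.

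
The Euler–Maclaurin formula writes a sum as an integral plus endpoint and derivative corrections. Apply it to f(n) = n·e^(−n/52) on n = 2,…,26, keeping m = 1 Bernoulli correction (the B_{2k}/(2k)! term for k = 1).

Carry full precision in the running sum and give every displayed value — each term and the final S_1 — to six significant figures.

The integral term ∫_2^26 x·e^(−x/52) dx = 241.962.
Endpoint term: (f(2) + f(26))/2 = (1.92454 + 15.7698)/2 = 8.84717.
Running total after boundary: 250.809.
Correction k=1: B_{2}/2! · (f^{(1)}(26) − f^{(1)}(2)) = 1/12 · (0.303265 − 0.925258) = -0.0518328.

S_1 ≈ 250.758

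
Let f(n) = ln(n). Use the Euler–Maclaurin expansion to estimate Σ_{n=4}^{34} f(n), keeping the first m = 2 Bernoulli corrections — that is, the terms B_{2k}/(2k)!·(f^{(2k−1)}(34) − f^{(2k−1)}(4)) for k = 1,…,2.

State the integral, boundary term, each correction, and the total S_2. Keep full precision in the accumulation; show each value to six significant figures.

The integral term ∫_4^34 ln(x) dx = 84.3511.
Endpoint term: (f(4) + f(34))/2 = (1.38629 + 3.52636)/2 = 2.45633.
Running total after boundary: 86.8074.
Correction k=1: B_{2}/2! · (f^{(1)}(34) − f^{(1)}(4)) = 1/12 · (0.0294118 − 0.250000) = -0.0183824.
After k=1: 86.7890.
Correction k=2: B_{4}/4! · (f^{(3)}(34) − f^{(3)}(4)) = −1/720 · (5.08854e-05 − 0.0312500) = 4.33321e-05.

S_2 ≈ 86.7891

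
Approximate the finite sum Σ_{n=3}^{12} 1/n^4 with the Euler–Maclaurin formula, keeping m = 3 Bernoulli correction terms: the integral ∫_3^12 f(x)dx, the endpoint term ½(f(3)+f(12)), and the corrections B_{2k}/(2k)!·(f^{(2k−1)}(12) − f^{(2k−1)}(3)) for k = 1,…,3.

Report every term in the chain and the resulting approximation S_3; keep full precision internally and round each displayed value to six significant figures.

Integral: ∫_3^12 1/x^4 dx = 0.0121528.
Endpoint term: (f(3) + f(12))/2 = (0.0123457 + 4.82253e-05)/2 = 0.00619695.
So far: 0.0183497.
Order-1 term: 1/12 · (-1.60751e-05 − (-0.0164609)) = 0.00137040.
After k=1: 0.0197201.
Order-2 term: −1/720 · (-3.34898e-06 − (-0.0548697)) = -7.62032e-05.
After k=2: 0.0196439.
Order-3 term: 1/30240 · (-1.30238e-06 − (-0.341411)) = 1.12900e-05.

S_3 ≈ 0.0196552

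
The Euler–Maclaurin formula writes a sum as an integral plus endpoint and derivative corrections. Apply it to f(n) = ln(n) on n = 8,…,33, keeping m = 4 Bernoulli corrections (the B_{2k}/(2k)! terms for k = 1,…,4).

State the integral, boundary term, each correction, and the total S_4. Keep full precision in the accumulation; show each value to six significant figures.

∫_8^33 ln(x) dx evaluates to 73.7492.
Boundary: ½(f(8) + f(33)) = ½(2.07944 + 3.49651) = 2.78797.
Integral + boundary = 76.5372.
k=1: B_{2}/(2)! × [f^{(1)}(33) − f^{(1)}(8)] = 1/12 × (0.0303030 − 0.125000) = -0.00789141.
Running total after k=1: 76.5293.
k=2: B_{4}/(4)! × [f^{(3)}(33) − f^{(3)}(8)] = −1/720 × (5.56529e-05 − 0.00390625) = 5.34805e-06.
Running total after k=2: 76.5293.
k=3: B_{6}/(6)! × [f^{(5)}(33) − f^{(5)}(8)] = 1/30240 × (6.13256e-07 − 0.000732422) = -2.42000e-08.
Running total after k=3: 76.5293.
k=4: B_{8}/(8)! × [f^{(7)}(33) − f^{(7)}(8)] = −1/1209600 × (1.68941e-08 − 0.000343323) = 2.83818e-10.

S_4 ≈ 76.5293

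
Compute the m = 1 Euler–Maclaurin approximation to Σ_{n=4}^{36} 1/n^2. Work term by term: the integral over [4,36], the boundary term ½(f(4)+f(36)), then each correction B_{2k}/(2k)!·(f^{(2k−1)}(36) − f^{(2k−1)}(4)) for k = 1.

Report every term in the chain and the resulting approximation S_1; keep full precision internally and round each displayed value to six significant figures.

Integral: ∫_4^36 1/x^2 dx = 0.222222.
Boundary: ½(f(4) + f(36)) = ½(0.0625000 + 0.000771605) = 0.0316358.
Integral + boundary = 0.253858.
Correction k=1: B_{2}/2! · (f^{(1)}(36) − f^{(1)}(4)) = 1/12 · (-4.28669e-05 − (-0.0312500)) = 0.00260059.

S_1 ≈ 0.256459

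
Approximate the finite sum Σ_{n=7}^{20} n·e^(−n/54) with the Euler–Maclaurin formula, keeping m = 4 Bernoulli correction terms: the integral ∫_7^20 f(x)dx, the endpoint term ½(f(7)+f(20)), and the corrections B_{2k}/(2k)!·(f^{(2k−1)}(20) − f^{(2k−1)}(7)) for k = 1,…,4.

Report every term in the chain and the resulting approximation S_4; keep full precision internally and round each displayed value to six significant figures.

The integral term ∫_7^20 x·e^(−x/54) dx = 134.366.
Endpoint term: (f(7) + f(20))/2 = (6.14894 + 13.8096)/2 = 9.97926.
Integral + boundary = 144.345.
k=1: B_{2}/(2)! × [f^{(1)}(20) − f^{(1)}(7)] = 1/12 × (0.434746 − 0.764551) = -0.0274838.
After k=1: 144.317.
k=2: B_{4}/(4)! × [f^{(3)}(20) − f^{(3)}(7)] = −1/720 × (0.000622669 − 0.000864675) = 3.36120e-07.
After k=2: 144.317.
k=3: B_{6}/(6)! × [f^{(5)}(20) − f^{(5)}(7)] = 1/30240 × (3.75942e-07 − 5.03141e-07) = -4.20629e-12.
After k=3: 144.317.
k=4: B_{8}/(8)! × [f^{(7)}(20) − f^{(7)}(7)] = −1/1209600 × (1.84619e-10 − 2.43400e-10) = 4.85950e-17.

S_4 ≈ 144.317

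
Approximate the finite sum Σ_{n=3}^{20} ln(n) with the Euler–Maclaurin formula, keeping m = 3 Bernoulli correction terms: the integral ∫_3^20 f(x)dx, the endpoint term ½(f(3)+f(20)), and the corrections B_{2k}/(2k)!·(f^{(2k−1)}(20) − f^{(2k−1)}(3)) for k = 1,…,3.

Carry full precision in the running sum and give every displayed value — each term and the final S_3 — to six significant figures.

Integral: ∫_3^20 ln(x) dx = 39.6188.
½[f(3) + f(20)] = ½[1.09861 + 2.99573] = 2.04717.
So far: 41.6660.
k=1: B_{2}/(2)! × [f^{(1)}(20) − f^{(1)}(3)] = 1/12 × (0.0500000 − 0.333333) = -0.0236111.
Partial sum through k=1: 41.6424.
k=2: B_{4}/(4)! × [f^{(3)}(20) − f^{(3)}(3)] = −1/720 × (0.000250000 − 0.0740741) = 0.000102533.
Partial sum through k=2: 41.6425.
k=3: B_{6}/(6)! × [f^{(5)}(20) − f^{(5)}(3)] = 1/30240 × (7.50000e-06 − 0.0987654) = -3.26580e-06.

S_3 ≈ 41.6425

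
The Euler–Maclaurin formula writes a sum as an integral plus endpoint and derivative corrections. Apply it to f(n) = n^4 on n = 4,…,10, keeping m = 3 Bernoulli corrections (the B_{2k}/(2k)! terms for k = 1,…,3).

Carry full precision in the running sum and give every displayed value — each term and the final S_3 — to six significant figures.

S_3 ≈ 25235.0

∫_4^10 x^4 dx evaluates to 19795.2.
Endpoint term: (f(4) + f(10))/2 = (256.000 + 10000.0)/2 = 5128.00.
Integral + boundary = 24923.2.
Order-1 term: 1/12 · (4000.00 − 256.000) = 312.000.
Running total after k=1: 25235.2.
Order-2 term: −1/720 · (240.000 − 96.0000) = -0.200000.
Running total after k=2: 25235.0.
Order-3 term: 1/30240 · (0.00000 − 0.00000) = 0.00000.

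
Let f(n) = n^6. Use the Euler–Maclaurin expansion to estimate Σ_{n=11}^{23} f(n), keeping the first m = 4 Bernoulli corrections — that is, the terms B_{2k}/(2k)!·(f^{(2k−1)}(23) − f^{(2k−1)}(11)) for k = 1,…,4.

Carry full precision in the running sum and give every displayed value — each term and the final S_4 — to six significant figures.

S_4 ≈ 5.61659e+08

The integral term ∫_11^23 x^6 dx = 4.83620e+08.
Endpoint term: (f(11) + f(23))/2 = (1.77156e+06 + 1.48036e+08)/2 = 7.49037e+07.
Integral + boundary = 5.58523e+08.
Order-1 term: 1/12 · (3.86181e+07 − 966306) = 3.13765e+06.
Running total after k=1: 5.61661e+08.
Order-2 term: −1/720 · (1.46004e+06 − 159720) = -1806.00.
Running total after k=2: 5.61659e+08.
Order-3 term: 1/30240 · (16560.0 − 7920.00) = 0.285714.
Running total after k=3: 5.61659e+08.
Order-4 term: −1/1209600 · (0.00000 − 0.00000) = 0.00000.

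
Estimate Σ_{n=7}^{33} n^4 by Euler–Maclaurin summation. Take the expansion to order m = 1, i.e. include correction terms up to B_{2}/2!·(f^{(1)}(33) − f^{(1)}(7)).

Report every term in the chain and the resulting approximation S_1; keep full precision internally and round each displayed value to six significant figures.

S_1 ≈ 8.42974e+06

Integral: ∫_7^33 x^4 dx = 7.82372e+06.
Endpoint term: (f(7) + f(33))/2 = (2401.00 + 1.18592e+06)/2 = 594161.
Running total after boundary: 8.41788e+06.
Correction k=1: B_{2}/2! · (f^{(1)}(33) − f^{(1)}(7)) = 1/12 · (143748 − 1372.00) = 11864.7.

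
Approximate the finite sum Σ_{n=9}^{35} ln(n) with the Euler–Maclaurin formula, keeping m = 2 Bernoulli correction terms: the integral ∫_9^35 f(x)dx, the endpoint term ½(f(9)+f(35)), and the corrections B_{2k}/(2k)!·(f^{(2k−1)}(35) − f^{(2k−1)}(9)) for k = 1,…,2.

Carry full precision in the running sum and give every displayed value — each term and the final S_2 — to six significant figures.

Integral: ∫_9^35 ln(x) dx = 78.6622.
Boundary: ½(f(9) + f(35)) = ½(2.19722 + 3.55535) = 2.87629.
Integral + boundary = 81.5384.
k=1: B_{2}/(2)! × [f^{(1)}(35) − f^{(1)}(9)] = 1/12 × (0.0285714 − 0.111111) = -0.00687831.
Partial sum through k=1: 81.5316.
k=2: B_{4}/(4)! × [f^{(3)}(35) − f^{(3)}(9)] = −1/720 × (4.66472e-05 − 0.00274348) = 3.74561e-06.

S_2 ≈ 81.5316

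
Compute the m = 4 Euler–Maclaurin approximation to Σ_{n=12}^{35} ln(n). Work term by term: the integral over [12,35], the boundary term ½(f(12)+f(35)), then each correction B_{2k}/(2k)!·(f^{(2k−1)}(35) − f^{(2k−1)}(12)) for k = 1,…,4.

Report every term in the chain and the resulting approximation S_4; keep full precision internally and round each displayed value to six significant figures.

S_4 ≈ 74.6339

The integral term ∫_12^35 ln(x) dx = 71.6183.
Endpoint term: (f(12) + f(35))/2 = (2.48491 + 3.55535)/2 = 3.02013.
Integral + boundary = 74.6384.
Correction k=1: B_{2}/2! · (f^{(1)}(35) − f^{(1)}(12)) = 1/12 · (0.0285714 − 0.0833333) = -0.00456349.
Partial sum through k=1: 74.6339.
Correction k=2: B_{4}/4! · (f^{(3)}(35) − f^{(3)}(12)) = −1/720 · (4.66472e-05 − 0.00115741) = 1.54272e-06.
Partial sum through k=2: 74.6339.
Correction k=3: B_{6}/6! · (f^{(5)}(35) − f^{(5)}(12)) = 1/30240 · (4.56952e-07 − 9.64506e-05) = -3.17439e-09.
Partial sum through k=3: 74.6339.
Correction k=4: B_{8}/8! · (f^{(7)}(35) − f^{(7)}(12)) = −1/1209600 · (1.11907e-08 − 2.00939e-05) = 1.66028e-11.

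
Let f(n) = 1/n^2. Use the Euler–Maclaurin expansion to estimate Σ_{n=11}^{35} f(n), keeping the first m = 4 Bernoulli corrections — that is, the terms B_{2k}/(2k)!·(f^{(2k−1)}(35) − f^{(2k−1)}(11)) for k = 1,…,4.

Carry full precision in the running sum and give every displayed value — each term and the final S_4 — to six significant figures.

The integral term ∫_11^35 1/x^2 dx = 0.0623377.
½[f(11) + f(35)] = ½[0.00826446 + 0.000816327] = 0.00454039.
Running total after boundary: 0.0668781.
Correction k=1: B_{2}/2! · (f^{(1)}(35) − f^{(1)}(11)) = 1/12 · (-4.66472e-05 − (-0.00150263)) = 0.000121332.
Running total after k=1: 0.0669994.
Correction k=2: B_{4}/4! · (f^{(3)}(35) − f^{(3)}(11)) = −1/720 · (-4.56952e-07 − (-0.000149021)) = -2.06339e-07.
Running total after k=2: 0.0669992.
Correction k=3: B_{6}/6! · (f^{(5)}(35) − f^{(5)}(11)) = 1/30240 · (-1.11907e-08 − (-3.69474e-05)) = 1.22143e-09.
Running total after k=3: 0.0669992.
Correction k=4: B_{8}/8! · (f^{(7)}(35) − f^{(7)}(11)) = −1/1209600 · (-5.11574e-10 − (-1.70996e-05)) = -1.41362e-11.

S_4 ≈ 0.0669992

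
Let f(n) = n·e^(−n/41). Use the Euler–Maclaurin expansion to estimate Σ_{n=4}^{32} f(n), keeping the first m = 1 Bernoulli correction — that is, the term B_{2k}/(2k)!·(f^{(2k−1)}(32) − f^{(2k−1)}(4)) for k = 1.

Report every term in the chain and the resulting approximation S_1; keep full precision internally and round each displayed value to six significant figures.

∫_4^32 x·e^(−x/41) dx evaluates to 302.162.
Endpoint term: (f(4) + f(32))/2 = (3.62819 + 14.6618)/2 = 9.14501.
So far: 311.307.
k=1: B_{2}/(2)! × [f^{(1)}(32) − f^{(1)}(4)] = 1/12 × (0.100577 − 0.818555) = -0.0598315.

S_1 ≈ 311.247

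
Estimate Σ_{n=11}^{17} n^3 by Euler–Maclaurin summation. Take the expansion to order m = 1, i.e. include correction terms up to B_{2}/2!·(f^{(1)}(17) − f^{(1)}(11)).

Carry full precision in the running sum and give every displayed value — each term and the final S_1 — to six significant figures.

The integral term ∫_11^17 x^3 dx = 17220.0.
Endpoint term: (f(11) + f(17))/2 = (1331.00 + 4913.00)/2 = 3122.00.
So far: 20342.0.
Order-1 term: 1/12 · (867.000 − 363.000) = 42.0000.

S_1 ≈ 20384.0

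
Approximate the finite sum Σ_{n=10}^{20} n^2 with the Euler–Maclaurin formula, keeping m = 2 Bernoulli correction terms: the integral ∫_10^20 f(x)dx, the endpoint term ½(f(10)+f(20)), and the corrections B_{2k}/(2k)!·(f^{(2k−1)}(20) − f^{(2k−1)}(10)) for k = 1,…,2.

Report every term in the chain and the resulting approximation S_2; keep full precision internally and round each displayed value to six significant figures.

S_2 ≈ 2585.00

Integral: ∫_10^20 x^2 dx = 2333.33.
Endpoint term: (f(10) + f(20))/2 = (100.000 + 400.000)/2 = 250.000.
Integral + boundary = 2583.33.
k=1: B_{2}/(2)! × [f^{(1)}(20) − f^{(1)}(10)] = 1/12 × (40.0000 − 20.0000) = 1.66667.
After k=1: 2585.00.
k=2: B_{4}/(4)! × [f^{(3)}(20) − f^{(3)}(10)] = −1/720 × (0.00000 − 0.00000) = 0.00000.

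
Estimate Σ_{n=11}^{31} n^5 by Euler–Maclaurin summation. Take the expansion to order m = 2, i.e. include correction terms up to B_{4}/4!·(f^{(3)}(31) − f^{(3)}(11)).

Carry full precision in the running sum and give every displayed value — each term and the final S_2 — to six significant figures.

S_2 ≈ 1.62396e+08

∫_11^31 x^5 dx evaluates to 1.47622e+08.
Endpoint term: (f(11) + f(31))/2 = (161051 + 2.86292e+07)/2 = 1.43951e+07.
So far: 1.62017e+08.
Order-1 term: 1/12 · (4.61760e+06 − 73205.0) = 378700.
Partial sum through k=1: 1.62396e+08.
Order-2 term: −1/720 · (57660.0 − 7260.00) = -70.0000.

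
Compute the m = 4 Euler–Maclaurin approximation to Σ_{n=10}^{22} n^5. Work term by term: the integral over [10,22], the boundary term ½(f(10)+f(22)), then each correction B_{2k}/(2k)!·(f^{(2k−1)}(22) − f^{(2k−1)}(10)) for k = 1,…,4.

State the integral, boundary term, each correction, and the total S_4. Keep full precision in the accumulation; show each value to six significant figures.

S_4 ≈ 2.14502e+07

∫_10^22 x^5 dx evaluates to 1.87300e+07.
½[f(10) + f(22)] = ½[100000 + 5.15363e+06] = 2.62682e+06.
So far: 2.13568e+07.
Correction k=1: B_{2}/2! · (f^{(1)}(22) − f^{(1)}(10)) = 1/12 · (1.17128e+06 − 50000.0) = 93440.0.
Running total after k=1: 2.14502e+07.
Correction k=2: B_{4}/4! · (f^{(3)}(22) − f^{(3)}(10)) = −1/720 · (29040.0 − 6000.00) = -32.0000.
Running total after k=2: 2.14502e+07.
Correction k=3: B_{6}/6! · (f^{(5)}(22) − f^{(5)}(10)) = 1/30240 · (120.000 − 120.000) = 0.00000.
Running total after k=3: 2.14502e+07.
Correction k=4: B_{8}/8! · (f^{(7)}(22) − f^{(7)}(10)) = −1/1209600 · (0.00000 − 0.00000) = 0.00000.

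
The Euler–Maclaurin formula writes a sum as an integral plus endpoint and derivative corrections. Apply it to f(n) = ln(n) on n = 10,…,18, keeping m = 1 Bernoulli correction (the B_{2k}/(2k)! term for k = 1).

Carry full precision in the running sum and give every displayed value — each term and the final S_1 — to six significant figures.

Integral: ∫_10^18 ln(x) dx = 21.0008.
½[f(10) + f(18)] = ½[2.30259 + 2.89037] = 2.59648.
Integral + boundary = 23.5973.
Order-1 term: 1/12 · (0.0555556 − 0.100000) = -0.00370370.

S_1 ≈ 23.5936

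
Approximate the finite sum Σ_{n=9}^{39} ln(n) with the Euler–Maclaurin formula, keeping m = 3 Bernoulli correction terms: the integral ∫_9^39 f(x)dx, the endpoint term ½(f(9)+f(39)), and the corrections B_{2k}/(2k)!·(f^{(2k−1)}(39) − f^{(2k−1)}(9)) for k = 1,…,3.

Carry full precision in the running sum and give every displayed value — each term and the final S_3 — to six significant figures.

S_3 ≈ 96.0272

Integral: ∫_9^39 ln(x) dx = 93.1039.
½[f(9) + f(39)] = ½[2.19722 + 3.66356] = 2.93039.
Integral + boundary = 96.0343.
k=1: B_{2}/(2)! × [f^{(1)}(39) − f^{(1)}(9)] = 1/12 × (0.0256410 − 0.111111) = -0.00712251.
After k=1: 96.0272.
k=2: B_{4}/(4)! × [f^{(3)}(39) − f^{(3)}(9)] = −1/720 × (3.37160e-05 − 0.00274348) = 3.76357e-06.
After k=2: 96.0272.
k=3: B_{6}/(6)! × [f^{(5)}(39) − f^{(5)}(9)] = 1/30240 × (2.66004e-07 − 0.000406442) = -1.34317e-08.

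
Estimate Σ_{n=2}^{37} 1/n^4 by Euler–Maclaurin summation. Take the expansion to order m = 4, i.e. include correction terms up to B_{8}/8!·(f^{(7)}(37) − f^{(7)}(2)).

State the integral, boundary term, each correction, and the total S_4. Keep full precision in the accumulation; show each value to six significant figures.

S_4 ≈ 0.0822148

The integral term ∫_2^37 1/x^4 dx = 0.0416601.
Boundary: ½(f(2) + f(37)) = ½(0.0625000 + 5.33572e-07) = 0.0312503.
Running total after boundary: 0.0729104.
Correction k=1: B_{2}/2! · (f^{(1)}(37) − f^{(1)}(2)) = 1/12 · (-5.76835e-08 − (-0.125000)) = 0.0104167.
Partial sum through k=1: 0.0833270.
Correction k=2: B_{4}/4! · (f^{(3)}(37) − f^{(3)}(2)) = −1/720 · (-1.26406e-09 − (-0.937500)) = -0.00130208.
Partial sum through k=2: 0.0820249.
Correction k=3: B_{6}/6! · (f^{(5)}(37) − f^{(5)}(2)) = 1/30240 · (-5.17075e-11 − (-13.1250)) = 0.000434028.
Partial sum through k=3: 0.0824590.
Correction k=4: B_{8}/8! · (f^{(7)}(37) − f^{(7)}(2)) = −1/1209600 · (-3.39933e-12 − (-295.312)) = -0.000244141.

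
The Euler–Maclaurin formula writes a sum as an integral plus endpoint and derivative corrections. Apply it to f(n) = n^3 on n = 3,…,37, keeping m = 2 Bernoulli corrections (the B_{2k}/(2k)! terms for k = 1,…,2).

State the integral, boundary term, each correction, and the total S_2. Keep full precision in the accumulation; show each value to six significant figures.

S_2 ≈ 494200

∫_3^37 x^3 dx evaluates to 468520.
Boundary: ½(f(3) + f(37)) = ½(27.0000 + 50653.0) = 25340.0.
Running total after boundary: 493860.
Correction k=1: B_{2}/2! · (f^{(1)}(37) − f^{(1)}(3)) = 1/12 · (4107.00 − 27.0000) = 340.000.
After k=1: 494200.
Correction k=2: B_{4}/4! · (f^{(3)}(37) − f^{(3)}(3)) = −1/720 · (6.00000 − 6.00000) = 0.00000.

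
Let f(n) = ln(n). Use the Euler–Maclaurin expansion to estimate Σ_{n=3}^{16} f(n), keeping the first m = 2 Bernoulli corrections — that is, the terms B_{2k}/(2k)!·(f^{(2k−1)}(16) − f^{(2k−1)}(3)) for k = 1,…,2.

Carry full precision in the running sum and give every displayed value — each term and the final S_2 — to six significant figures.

S_2 ≈ 29.9787

The integral term ∫_3^16 ln(x) dx = 28.0656.
Endpoint term: (f(3) + f(16))/2 = (1.09861 + 2.77259)/2 = 1.93560.
Integral + boundary = 30.0012.
Correction k=1: B_{2}/2! · (f^{(1)}(16) − f^{(1)}(3)) = 1/12 · (0.0625000 − 0.333333) = -0.0225694.
Partial sum through k=1: 29.9786.
Correction k=2: B_{4}/4! · (f^{(3)}(16) − f^{(3)}(3)) = −1/720 · (0.000488281 − 0.0740741) = 0.000102202.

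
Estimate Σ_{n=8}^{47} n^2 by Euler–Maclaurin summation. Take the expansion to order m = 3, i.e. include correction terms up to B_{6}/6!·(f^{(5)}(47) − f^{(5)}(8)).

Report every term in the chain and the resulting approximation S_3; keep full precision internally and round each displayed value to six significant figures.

Integral: ∫_8^47 x^2 dx = 34437.0.
½[f(8) + f(47)] = ½[64.0000 + 2209.00] = 1136.50.
Running total after boundary: 35573.5.
Correction k=1: B_{2}/2! · (f^{(1)}(47) − f^{(1)}(8)) = 1/12 · (94.0000 − 16.0000) = 6.50000.
Running total after k=1: 35580.0.
Correction k=2: B_{4}/4! · (f^{(3)}(47) − f^{(3)}(8)) = −1/720 · (0.00000 − 0.00000) = 0.00000.
Running total after k=2: 35580.0.
Correction k=3: B_{6}/6! · (f^{(5)}(47) − f^{(5)}(8)) = 1/30240 · (0.00000 − 0.00000) = 0.00000.

S_3 ≈ 35580.0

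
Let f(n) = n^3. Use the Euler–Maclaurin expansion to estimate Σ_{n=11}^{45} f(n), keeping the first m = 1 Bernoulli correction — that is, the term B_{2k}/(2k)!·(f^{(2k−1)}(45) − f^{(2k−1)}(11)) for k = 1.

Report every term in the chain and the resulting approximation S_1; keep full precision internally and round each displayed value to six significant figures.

S_1 ≈ 1.06820e+06

The integral term ∫_11^45 x^3 dx = 1.02150e+06.
Boundary: ½(f(11) + f(45)) = ½(1331.00 + 91125.0) = 46228.0.
Running total after boundary: 1.06772e+06.
k=1: B_{2}/(2)! × [f^{(1)}(45) − f^{(1)}(11)] = 1/12 × (6075.00 − 363.000) = 476.000.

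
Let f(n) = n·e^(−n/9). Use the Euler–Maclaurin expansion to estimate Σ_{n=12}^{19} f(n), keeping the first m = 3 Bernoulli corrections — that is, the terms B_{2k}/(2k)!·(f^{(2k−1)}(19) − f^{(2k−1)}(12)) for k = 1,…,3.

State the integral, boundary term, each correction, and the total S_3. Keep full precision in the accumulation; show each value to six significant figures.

∫_12^19 x·e^(−x/9) dx evaluates to 19.3018.
Boundary: ½(f(12) + f(19)) = ½(3.16317 + 2.30096) = 2.73206.
Integral + boundary = 22.0339.
k=1: B_{2}/(2)! × [f^{(1)}(19) − f^{(1)}(12)] = 1/12 × (-0.134559 − (-0.0878657)) = -0.00389113.
After k=1: 22.0300.
k=2: B_{4}/(4)! × [f^{(3)}(19) − f^{(3)}(12)] = −1/720 × (0.00132898 − 0.00542381) = 5.68726e-06.
After k=2: 22.0300.
k=3: B_{6}/(6)! × [f^{(5)}(19) − f^{(5)}(12)] = 1/30240 × (5.33233e-05 − 0.000147313) = -3.10814e-09.

S_3 ≈ 22.0300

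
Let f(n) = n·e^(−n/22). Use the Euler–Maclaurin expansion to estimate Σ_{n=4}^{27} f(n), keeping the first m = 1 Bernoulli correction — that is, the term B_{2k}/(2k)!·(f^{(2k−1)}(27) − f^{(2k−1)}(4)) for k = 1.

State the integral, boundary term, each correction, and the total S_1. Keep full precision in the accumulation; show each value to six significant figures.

S_1 ≈ 166.517

Integral: ∫_4^27 x·e^(−x/22) dx = 160.955.
½[f(4) + f(27)] = ½[3.33501 + 7.91345] = 5.62423.
Running total after boundary: 166.579.
Correction k=1: B_{2}/2! · (f^{(1)}(27) − f^{(1)}(4)) = 1/12 · (-0.0666116 − 0.682161) = -0.0623978.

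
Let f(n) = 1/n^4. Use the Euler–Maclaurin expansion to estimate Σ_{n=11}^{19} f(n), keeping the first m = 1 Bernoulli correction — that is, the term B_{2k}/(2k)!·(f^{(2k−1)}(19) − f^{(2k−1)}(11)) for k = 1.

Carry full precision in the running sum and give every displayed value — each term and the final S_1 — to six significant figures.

S_1 ≈ 0.000241763

∫_11^19 1/x^4 dx evaluates to 0.000201840.
Endpoint term: (f(11) + f(19))/2 = (6.83013e-05 + 7.67336e-06)/2 = 3.79874e-05.
Integral + boundary = 0.000239828.
Order-1 term: 1/12 · (-1.61544e-06 − (-2.48369e-05)) = 1.93512e-06.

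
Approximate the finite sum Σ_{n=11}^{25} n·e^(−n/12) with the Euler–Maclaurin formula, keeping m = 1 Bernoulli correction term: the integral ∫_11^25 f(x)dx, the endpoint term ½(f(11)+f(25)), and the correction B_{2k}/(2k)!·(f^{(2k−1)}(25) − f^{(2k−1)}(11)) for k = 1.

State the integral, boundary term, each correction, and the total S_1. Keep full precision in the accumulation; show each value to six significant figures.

S_1 ≈ 58.8157

Integral: ∫_11^25 x·e^(−x/12) dx = 55.0741.
Boundary: ½(f(11) + f(25)) = ½(4.39835 + 3.11286) = 3.75560.
Running total after boundary: 58.8297.
Correction k=1: B_{2}/2! · (f^{(1)}(25) − f^{(1)}(11)) = 1/12 · (-0.134891 − 0.0333208) = -0.0140176.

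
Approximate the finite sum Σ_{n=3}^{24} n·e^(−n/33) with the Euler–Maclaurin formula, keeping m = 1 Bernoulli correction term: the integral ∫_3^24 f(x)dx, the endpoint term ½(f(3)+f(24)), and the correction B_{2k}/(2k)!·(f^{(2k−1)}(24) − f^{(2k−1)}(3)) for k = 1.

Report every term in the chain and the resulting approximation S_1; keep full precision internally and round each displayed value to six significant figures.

∫_3^24 x·e^(−x/33) dx evaluates to 175.817.
Boundary: ½(f(3) + f(24)) = ½(2.73930 + 11.5974) = 7.16835.
Integral + boundary = 182.986.
Correction k=1: B_{2}/2! · (f^{(1)}(24) − f^{(1)}(3)) = 1/12 · (0.131789 − 0.830092) = -0.0581919.

S_1 ≈ 182.927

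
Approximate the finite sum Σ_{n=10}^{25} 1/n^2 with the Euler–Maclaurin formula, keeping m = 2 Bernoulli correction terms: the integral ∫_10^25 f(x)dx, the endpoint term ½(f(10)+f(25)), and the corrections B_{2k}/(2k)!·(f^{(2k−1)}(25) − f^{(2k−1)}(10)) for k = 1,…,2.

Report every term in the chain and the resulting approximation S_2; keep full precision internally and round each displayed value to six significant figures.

S_2 ≈ 0.0659557

Integral: ∫_10^25 1/x^2 dx = 0.0600000.
Endpoint term: (f(10) + f(25))/2 = (0.0100000 + 0.00160000)/2 = 0.00580000.
So far: 0.0658000.
Correction k=1: B_{2}/2! · (f^{(1)}(25) − f^{(1)}(10)) = 1/12 · (-0.000128000 − (-0.00200000)) = 0.000156000.
Running total after k=1: 0.0659560.
Correction k=2: B_{4}/4! · (f^{(3)}(25) − f^{(3)}(10)) = −1/720 · (-2.45760e-06 − (-0.000240000)) = -3.29920e-07.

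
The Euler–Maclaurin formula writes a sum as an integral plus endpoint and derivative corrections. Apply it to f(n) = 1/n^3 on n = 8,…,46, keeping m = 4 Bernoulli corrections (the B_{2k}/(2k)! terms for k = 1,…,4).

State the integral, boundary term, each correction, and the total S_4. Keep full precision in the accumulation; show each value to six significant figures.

S_4 ≈ 0.00861857

∫_8^46 1/x^3 dx evaluates to 0.00757621.
½[f(8) + f(46)] = ½[0.00195312 + 1.02737e-05] = 0.000981699.
Integral + boundary = 0.00855790.
Correction k=1: B_{2}/2! · (f^{(1)}(46) − f^{(1)}(8)) = 1/12 · (-6.70023e-07 − (-0.000732422)) = 6.09793e-05.
Running total after k=1: 0.00861888.
Correction k=2: B_{4}/4! · (f^{(3)}(46) − f^{(3)}(8)) = −1/720 · (-6.33292e-09 − (-0.000228882)) = -3.17883e-07.
Running total after k=2: 0.00861857.
Correction k=3: B_{6}/6! · (f^{(5)}(46) − f^{(5)}(8)) = 1/30240 · (-1.25701e-10 − (-0.000150204)) = 4.96705e-09.
Running total after k=3: 0.00861857.
Correction k=4: B_{8}/8! · (f^{(7)}(46) − f^{(7)}(8)) = −1/1209600 · (-4.27715e-12 − (-0.000168979)) = -1.39698e-10.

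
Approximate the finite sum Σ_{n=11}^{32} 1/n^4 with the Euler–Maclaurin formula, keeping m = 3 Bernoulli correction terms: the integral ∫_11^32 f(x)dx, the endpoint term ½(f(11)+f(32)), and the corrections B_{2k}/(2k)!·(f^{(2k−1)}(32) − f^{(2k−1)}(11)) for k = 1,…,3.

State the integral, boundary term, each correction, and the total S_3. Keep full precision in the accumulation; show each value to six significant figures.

S_3 ≈ 0.000276945

Integral: ∫_11^32 1/x^4 dx = 0.000240266.
½[f(11) + f(32)] = ½[6.83013e-05 + 9.53674e-07] = 3.46275e-05.
Integral + boundary = 0.000274893.
k=1: B_{2}/(2)! × [f^{(1)}(32) − f^{(1)}(11)] = 1/12 × (-1.19209e-07 − (-2.48369e-05)) = 2.05980e-06.
Running total after k=1: 0.000276953.
k=2: B_{4}/(4)! × [f^{(3)}(32) − f^{(3)}(11)] = −1/720 × (-3.49246e-09 − (-6.15790e-06)) = -8.54778e-09.
Running total after k=2: 0.000276945.
k=3: B_{6}/(6)! × [f^{(5)}(32) − f^{(5)}(11)] = 1/30240 × (-1.90994e-10 − (-2.84994e-06)) = 9.42376e-11.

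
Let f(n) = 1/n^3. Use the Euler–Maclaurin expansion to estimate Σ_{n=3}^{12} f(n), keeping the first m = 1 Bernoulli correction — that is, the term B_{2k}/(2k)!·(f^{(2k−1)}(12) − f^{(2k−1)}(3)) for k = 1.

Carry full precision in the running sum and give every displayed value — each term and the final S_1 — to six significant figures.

Integral: ∫_3^12 1/x^3 dx = 0.0520833.
Endpoint term: (f(3) + f(12))/2 = (0.0370370 + 0.000578704)/2 = 0.0188079.
Running total after boundary: 0.0708912.
k=1: B_{2}/(2)! × [f^{(1)}(12) − f^{(1)}(3)] = 1/12 × (-0.000144676 − (-0.0370370)) = 0.00307436.

S_1 ≈ 0.0739656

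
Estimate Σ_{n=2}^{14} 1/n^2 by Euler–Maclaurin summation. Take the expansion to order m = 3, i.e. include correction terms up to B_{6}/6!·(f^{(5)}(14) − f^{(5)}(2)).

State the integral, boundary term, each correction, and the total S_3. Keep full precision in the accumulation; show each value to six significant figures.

The integral term ∫_2^14 1/x^2 dx = 0.428571.
Endpoint term: (f(2) + f(14))/2 = (0.250000 + 0.00510204)/2 = 0.127551.
So far: 0.556122.
Order-1 term: 1/12 · (-0.000728863 − (-0.250000)) = 0.0207726.
Partial sum through k=1: 0.576895.
Order-2 term: −1/720 · (-4.46243e-05 − (-0.750000)) = -0.00104160.
Partial sum through k=2: 0.575853.
Order-3 term: 1/30240 · (-6.83024e-06 − (-5.62500)) = 0.000186012.

S_3 ≈ 0.576039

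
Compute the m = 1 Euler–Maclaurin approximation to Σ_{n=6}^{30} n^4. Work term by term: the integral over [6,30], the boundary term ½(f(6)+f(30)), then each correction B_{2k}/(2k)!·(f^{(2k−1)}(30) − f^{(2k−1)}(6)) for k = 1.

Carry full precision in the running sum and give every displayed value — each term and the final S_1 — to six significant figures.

S_1 ≈ 5.27302e+06

The integral term ∫_6^30 x^4 dx = 4.85844e+06.
Endpoint term: (f(6) + f(30))/2 = (1296.00 + 810000)/2 = 405648.
Running total after boundary: 5.26409e+06.
Correction k=1: B_{2}/2! · (f^{(1)}(30) − f^{(1)}(6)) = 1/12 · (108000 − 864.000) = 8928.00.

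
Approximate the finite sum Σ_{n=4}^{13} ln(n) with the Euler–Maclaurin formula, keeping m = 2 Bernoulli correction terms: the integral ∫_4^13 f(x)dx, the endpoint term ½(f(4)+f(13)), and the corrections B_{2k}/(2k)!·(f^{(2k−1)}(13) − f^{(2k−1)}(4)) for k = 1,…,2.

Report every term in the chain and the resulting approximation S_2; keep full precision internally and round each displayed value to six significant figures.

S_2 ≈ 20.7604

∫_4^13 ln(x) dx evaluates to 18.7992.
Boundary: ½(f(4) + f(13)) = ½(1.38629 + 2.56495) = 1.97562.
Running total after boundary: 20.7748.
Correction k=1: B_{2}/2! · (f^{(1)}(13) − f^{(1)}(4)) = 1/12 · (0.0769231 − 0.250000) = -0.0144231.
After k=1: 20.7604.
Correction k=2: B_{4}/4! · (f^{(3)}(13) − f^{(3)}(4)) = −1/720 · (0.000910332 − 0.0312500) = 4.21384e-05.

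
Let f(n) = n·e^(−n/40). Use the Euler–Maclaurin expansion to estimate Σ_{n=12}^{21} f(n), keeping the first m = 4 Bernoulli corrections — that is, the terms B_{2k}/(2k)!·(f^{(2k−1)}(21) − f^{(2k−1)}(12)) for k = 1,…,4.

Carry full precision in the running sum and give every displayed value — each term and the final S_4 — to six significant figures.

S_4 ≈ 108.143

Integral: ∫_12^21 x·e^(−x/40) dx = 97.5068.
Endpoint term: (f(12) + f(21))/2 = (8.88982 + 12.4227)/2 = 10.6562.
So far: 108.163.
k=1: B_{2}/(2)! × [f^{(1)}(21) − f^{(1)}(12)] = 1/12 × (0.280989 − 0.518573) = -0.0197987.
Partial sum through k=1: 108.143.
k=2: B_{4}/(4)! × [f^{(3)}(21) − f^{(3)}(12)] = −1/720 × (0.000915062 − 0.00125013) = 4.65373e-07.
Partial sum through k=2: 108.143.
k=3: B_{6}/(6)! × [f^{(5)}(21) − f^{(5)}(12)] = 1/30240 × (1.03407e-06 − 1.36010e-06) = -1.07814e-11.
Partial sum through k=3: 108.143.
k=4: B_{8}/(8)! × [f^{(7)}(21) − f^{(7)}(12)] = −1/1209600 × (9.35137e-10 − 1.21179e-09) = 2.28713e-16.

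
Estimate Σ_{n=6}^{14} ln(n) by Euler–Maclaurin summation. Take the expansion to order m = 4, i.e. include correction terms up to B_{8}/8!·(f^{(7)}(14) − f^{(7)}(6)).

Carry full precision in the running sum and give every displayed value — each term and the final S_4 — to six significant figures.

S_4 ≈ 20.4037

∫_6^14 ln(x) dx evaluates to 18.1962.
Boundary: ½(f(6) + f(14)) = ½(1.79176 + 2.63906) = 2.21541.
Integral + boundary = 20.4117.
Order-1 term: 1/12 · (0.0714286 − 0.166667) = -0.00793651.
After k=1: 20.4037.
Order-2 term: −1/720 · (0.000728863 − 0.00925926) = 1.18478e-05.
After k=2: 20.4037.
Order-3 term: 1/30240 · (4.46243e-05 − 0.00308642) = -1.00588e-07.
After k=3: 20.4037.
Order-4 term: −1/1209600 · (6.83024e-06 − 0.00257202) = 2.12069e-09.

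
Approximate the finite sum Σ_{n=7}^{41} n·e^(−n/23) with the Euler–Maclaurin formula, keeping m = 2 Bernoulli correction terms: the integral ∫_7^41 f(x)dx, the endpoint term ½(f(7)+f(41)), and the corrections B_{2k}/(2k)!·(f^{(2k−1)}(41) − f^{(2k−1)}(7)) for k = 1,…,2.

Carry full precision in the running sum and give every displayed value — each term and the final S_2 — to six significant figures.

Integral: ∫_7^41 x·e^(−x/23) dx = 261.358.
Boundary: ½(f(7) + f(41)) = ½(5.16323 + 6.89615) = 6.02969.
So far: 267.388.
Order-1 term: 1/12 · (-0.131634 − 0.513116) = -0.0537292.
Running total after k=1: 267.334.
Order-2 term: −1/720 · (0.000387077 − 0.00375865) = 4.68274e-06.

S_2 ≈ 267.334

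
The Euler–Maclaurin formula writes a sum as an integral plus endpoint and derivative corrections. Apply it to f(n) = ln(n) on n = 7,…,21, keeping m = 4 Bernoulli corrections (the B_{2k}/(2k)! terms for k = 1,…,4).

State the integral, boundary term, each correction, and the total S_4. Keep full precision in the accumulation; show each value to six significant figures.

∫_7^21 ln(x) dx evaluates to 36.3136.
Endpoint term: (f(7) + f(21))/2 = (1.94591 + 3.04452)/2 = 2.49522.
Running total after boundary: 38.8088.
Order-1 term: 1/12 · (0.0476190 − 0.142857) = -0.00793651.
After k=1: 38.8009.
Order-2 term: −1/720 · (0.000215959 − 0.00583090) = 7.79853e-06.
After k=2: 38.8009.
Order-3 term: 1/30240 · (5.87645e-06 − 0.00142798) = -4.70271e-08.
After k=3: 38.8009.
Order-4 term: −1/1209600 · (3.99758e-07 − 0.000874271) = 7.22447e-10.

S_4 ≈ 38.8009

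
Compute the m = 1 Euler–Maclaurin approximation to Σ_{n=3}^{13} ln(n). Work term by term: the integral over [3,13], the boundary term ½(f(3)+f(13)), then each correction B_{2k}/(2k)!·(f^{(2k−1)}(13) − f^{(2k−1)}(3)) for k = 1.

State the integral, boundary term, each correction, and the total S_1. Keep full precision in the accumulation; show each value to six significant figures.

Integral: ∫_3^13 ln(x) dx = 20.0485.
Boundary: ½(f(3) + f(13)) = ½(1.09861 + 2.56495) = 1.83178.
Integral + boundary = 21.8803.
Correction k=1: B_{2}/2! · (f^{(1)}(13) − f^{(1)}(3)) = 1/12 · (0.0769231 − 0.333333) = -0.0213675.

S_1 ≈ 21.8589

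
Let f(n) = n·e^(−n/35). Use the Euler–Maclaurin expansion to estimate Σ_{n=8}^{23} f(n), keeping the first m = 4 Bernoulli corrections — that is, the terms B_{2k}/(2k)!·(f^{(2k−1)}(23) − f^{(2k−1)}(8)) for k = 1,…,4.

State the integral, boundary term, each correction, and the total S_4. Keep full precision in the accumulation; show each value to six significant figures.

S_4 ≈ 154.379

Integral: ∫_8^23 x·e^(−x/35) dx = 145.272.
Boundary: ½(f(8) + f(23)) = ½(6.36536 + 11.9216) = 9.14347.
Integral + boundary = 154.416.
Order-1 term: 1/12 · (0.177713 − 0.613802) = -0.0363407.
Partial sum through k=1: 154.379.
Order-2 term: −1/720 · (0.000991325 − 0.00180012) = 1.12332e-06.
Partial sum through k=2: 154.379.
Order-3 term: 1/30240 · (1.50006e-06 − 2.52993e-06) = -3.40565e-11.
Partial sum through k=3: 154.379.
Order-4 term: −1/1209600 · (1.78848e-09 − 2.93093e-09) = 9.44485e-16.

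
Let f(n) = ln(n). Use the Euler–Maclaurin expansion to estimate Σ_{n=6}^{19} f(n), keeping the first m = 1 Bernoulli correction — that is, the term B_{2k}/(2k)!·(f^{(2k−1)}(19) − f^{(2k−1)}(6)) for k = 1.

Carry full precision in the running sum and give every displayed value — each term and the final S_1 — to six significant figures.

The integral term ∫_6^19 ln(x) dx = 32.1938.
Boundary: ½(f(6) + f(19)) = ½(1.79176 + 2.94444) = 2.36810.
Running total after boundary: 34.5619.
k=1: B_{2}/(2)! × [f^{(1)}(19) − f^{(1)}(6)] = 1/12 × (0.0526316 − 0.166667) = -0.00950292.

S_1 ≈ 34.5524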